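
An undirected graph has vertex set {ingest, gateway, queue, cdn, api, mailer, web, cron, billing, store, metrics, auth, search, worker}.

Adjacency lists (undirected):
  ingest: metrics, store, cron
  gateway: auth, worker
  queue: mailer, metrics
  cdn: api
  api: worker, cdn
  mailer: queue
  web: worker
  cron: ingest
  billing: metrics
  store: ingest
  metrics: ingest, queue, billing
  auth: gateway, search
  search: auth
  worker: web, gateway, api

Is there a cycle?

No

DFS, tracking each vertex's parent; an edge to a visited non-parent vertex closes a cycle.
Start from worker:
visit worker (parent –)
  visit web (parent worker)
    web–worker: parent, skip
  visit gateway (parent worker)
    visit auth (parent gateway)
      auth–gateway: parent, skip
      visit search (parent auth)
        search–auth: parent, skip
    gateway–worker: parent, skip
  visit api (parent worker)
    api–worker: parent, skip
    visit cdn (parent api)
      cdn–api: parent, skip
visit ingest (parent –)
  visit metrics (parent ingest)
    metrics–ingest: parent, skip
    visit queue (parent metrics)
      visit mailer (parent queue)
        mailer–queue: parent, skip
      queue–metrics: parent, skip
    visit billing (parent metrics)
      billing–metrics: parent, skip
  visit store (parent ingest)
    store–ingest: parent, skip
  visit cron (parent ingest)
    cron–ingest: parent, skip
No non-parent visited neighbor found — the graph is a forest.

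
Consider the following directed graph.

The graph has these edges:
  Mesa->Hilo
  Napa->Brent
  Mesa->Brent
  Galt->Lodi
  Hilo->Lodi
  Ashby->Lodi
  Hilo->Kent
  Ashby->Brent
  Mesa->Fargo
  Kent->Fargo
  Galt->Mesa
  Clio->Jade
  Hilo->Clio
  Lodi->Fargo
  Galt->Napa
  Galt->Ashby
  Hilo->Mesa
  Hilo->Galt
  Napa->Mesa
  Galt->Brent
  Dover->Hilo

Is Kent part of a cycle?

Kent lies on a cycle iff there is a path from Kent back to itself.
Exploring from Kent, it never reaches itself; equivalently, its strongly connected component is a singleton.

No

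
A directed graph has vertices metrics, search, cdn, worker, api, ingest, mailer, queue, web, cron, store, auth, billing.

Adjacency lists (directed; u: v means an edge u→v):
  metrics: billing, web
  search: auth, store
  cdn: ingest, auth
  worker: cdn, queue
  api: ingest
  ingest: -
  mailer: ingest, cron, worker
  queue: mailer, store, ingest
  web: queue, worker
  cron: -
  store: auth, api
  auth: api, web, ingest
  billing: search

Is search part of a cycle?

No

search lies on a cycle iff there is a path from search back to itself.
Exploring from search, it never reaches itself; equivalently, its strongly connected component is a singleton.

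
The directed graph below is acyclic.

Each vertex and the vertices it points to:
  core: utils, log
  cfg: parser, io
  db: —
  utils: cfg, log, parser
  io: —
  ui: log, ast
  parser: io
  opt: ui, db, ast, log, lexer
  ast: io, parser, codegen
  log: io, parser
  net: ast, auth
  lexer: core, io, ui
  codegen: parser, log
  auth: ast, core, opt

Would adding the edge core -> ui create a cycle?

Adding core→ui creates a cycle iff ui can already reach core.
Explore from ui: no path reaches core. The graph stays acyclic.

No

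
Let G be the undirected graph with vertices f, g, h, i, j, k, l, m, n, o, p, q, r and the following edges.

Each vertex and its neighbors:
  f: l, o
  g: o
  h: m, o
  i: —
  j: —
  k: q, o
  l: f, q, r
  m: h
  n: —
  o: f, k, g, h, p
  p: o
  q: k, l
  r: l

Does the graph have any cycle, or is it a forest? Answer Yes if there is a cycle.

Yes

DFS, tracking each vertex's parent; an edge to a visited non-parent vertex closes a cycle.
Start from l:
visit l (parent –)
  visit f (parent l)
    f–l: parent, skip
    visit o (parent f)
      o–f: parent, skip
      visit k (parent o)
        visit q (parent k)
          q–k: parent, skip
          q–l: l visited and ≠ parent → cycle
Cycle: l – f – o – k – q – l.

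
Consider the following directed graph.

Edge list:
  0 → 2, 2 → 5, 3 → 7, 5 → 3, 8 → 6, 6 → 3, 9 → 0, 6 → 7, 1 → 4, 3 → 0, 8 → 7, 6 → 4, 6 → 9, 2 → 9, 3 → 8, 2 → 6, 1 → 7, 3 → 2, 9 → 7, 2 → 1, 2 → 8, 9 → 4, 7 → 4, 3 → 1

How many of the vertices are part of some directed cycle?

7

A vertex is on a directed cycle iff it belongs to a strongly connected component of size ≥ 2 (or has a self-loop).
The vertices on cycles are {0, 2, 3, 5, 6, 8, 9} — 7 in total.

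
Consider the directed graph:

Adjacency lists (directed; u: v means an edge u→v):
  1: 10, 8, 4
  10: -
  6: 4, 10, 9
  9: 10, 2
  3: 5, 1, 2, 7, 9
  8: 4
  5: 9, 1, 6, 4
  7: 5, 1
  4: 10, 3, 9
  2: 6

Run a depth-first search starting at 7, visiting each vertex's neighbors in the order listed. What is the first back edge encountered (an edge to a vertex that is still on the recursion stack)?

DFS from 7 (visiting each vertex's neighbors in the order listed); mark gray on enter, black on exit:
7 gray
  5 gray
    9 gray
      10 gray
      10 black
      2 gray
        6 gray
          4 gray
            4→10: 10 black — skip
            3 gray
              3→5: 5 is gray → back edge
First back edge: 3 → 5.

3→5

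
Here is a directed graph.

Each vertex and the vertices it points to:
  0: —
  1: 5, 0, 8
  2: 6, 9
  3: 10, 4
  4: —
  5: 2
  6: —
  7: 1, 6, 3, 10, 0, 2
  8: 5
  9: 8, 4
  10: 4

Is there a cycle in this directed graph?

Yes

DFS with white/gray/black marking, starting from 8:
8 gray
  5 gray
    2 gray
      6 gray
      6 black
      9 gray
        9→8: 8 is gray → back edge
Back edge found, so a cycle exists: 8 → 5 → 2 → 9 → 8.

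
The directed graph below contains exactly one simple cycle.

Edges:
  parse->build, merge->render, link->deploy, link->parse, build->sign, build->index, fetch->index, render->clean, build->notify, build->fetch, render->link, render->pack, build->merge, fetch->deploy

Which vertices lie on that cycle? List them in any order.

link, build, merge, parse, render

DFS with gray/black marking from link:
link gray
  deploy gray
  deploy black
  parse gray
    build gray
      notify gray
      notify black
      merge gray
        render gray
          render→link: link is gray → back edge
Back edge closes the cycle link → parse → build → merge → render → link; its vertices are {link, build, merge, parse, render}.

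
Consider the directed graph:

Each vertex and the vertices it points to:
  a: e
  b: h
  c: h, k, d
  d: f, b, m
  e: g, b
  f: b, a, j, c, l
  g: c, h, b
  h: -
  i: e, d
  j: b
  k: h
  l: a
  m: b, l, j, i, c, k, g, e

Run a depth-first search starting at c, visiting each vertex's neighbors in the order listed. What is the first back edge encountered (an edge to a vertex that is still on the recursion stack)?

DFS from c (visiting each vertex's neighbors in the order listed); mark gray on enter, black on exit:
c gray
  h gray
  h black
  k gray
    k→h: h black — skip
  k black
  d gray
    f gray
      b gray
        b→h: h black — skip
      b black
      a gray
        e gray
          g gray
            g→c: c is gray → back edge
First back edge: g → c.

g→c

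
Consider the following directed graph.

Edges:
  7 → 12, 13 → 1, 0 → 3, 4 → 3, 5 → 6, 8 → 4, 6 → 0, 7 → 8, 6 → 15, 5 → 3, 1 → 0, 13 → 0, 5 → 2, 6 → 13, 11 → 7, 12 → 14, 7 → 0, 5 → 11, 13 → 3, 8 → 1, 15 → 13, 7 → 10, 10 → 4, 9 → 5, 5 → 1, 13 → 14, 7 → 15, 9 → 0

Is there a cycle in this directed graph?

No

DFS with white/gray/black marking, starting from 8:
8 gray
  1 gray
    0 gray
      3 gray
      3 black
    0 black
  1 black
  4 gray
    4→3: 3 black — skip
  4 black
8 black
2 gray
2 black
5 gray
  5→1: 1 black — skip
  5→3: 3 black — skip
  6 gray
    6→0: 0 black — skip
    13 gray
      13→1: 1 black — skip
      14 gray
      14 black
      13→3: 3 black — skip
      13→0: 0 black — skip
    13 black
    15 gray
      15→13: 13 black — skip
    15 black
  6 black
  5→2: 2 black — skip
  11 gray
    7 gray
      7→8: 8 black — skip
      10 gray
        10→4: 4 black — skip
      10 black
      12 gray
        12→14: 14 black — skip
      12 black
      7→0: 0 black — skip
      7→15: 15 black — skip
    7 black
  11 black
5 black
9 gray
  9→5: 5 black — skip
  9→0: 0 black — skip
9 black
Every edge goes to a white or black vertex — no back edge, so the graph is acyclic.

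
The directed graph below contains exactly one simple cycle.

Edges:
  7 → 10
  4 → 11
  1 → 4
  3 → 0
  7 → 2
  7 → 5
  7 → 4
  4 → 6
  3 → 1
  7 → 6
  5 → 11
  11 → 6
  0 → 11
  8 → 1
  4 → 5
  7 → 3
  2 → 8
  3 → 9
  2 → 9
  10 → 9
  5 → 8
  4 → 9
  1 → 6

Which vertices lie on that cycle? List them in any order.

1, 4, 5, 8

DFS with gray/black marking from 4:
4 gray
  9 gray
  9 black
  6 gray
  6 black
  5 gray
    11 gray
      11→6: 6 black — skip
    11 black
    8 gray
      1 gray
        1→4: 4 is gray → back edge
Back edge closes the cycle 4 → 5 → 8 → 1 → 4; its vertices are {1, 4, 5, 8}.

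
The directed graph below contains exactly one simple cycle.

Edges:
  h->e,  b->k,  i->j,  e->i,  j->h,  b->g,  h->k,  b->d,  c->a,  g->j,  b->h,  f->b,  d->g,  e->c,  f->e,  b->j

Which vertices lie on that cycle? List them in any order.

DFS with gray/black marking from e:
e gray
  c gray
    a gray
    a black
  c black
  i gray
    j gray
      h gray
        h→e: e is gray → back edge
Back edge closes the cycle e → i → j → h → e; its vertices are {e, h, i, j}.

e, h, i, j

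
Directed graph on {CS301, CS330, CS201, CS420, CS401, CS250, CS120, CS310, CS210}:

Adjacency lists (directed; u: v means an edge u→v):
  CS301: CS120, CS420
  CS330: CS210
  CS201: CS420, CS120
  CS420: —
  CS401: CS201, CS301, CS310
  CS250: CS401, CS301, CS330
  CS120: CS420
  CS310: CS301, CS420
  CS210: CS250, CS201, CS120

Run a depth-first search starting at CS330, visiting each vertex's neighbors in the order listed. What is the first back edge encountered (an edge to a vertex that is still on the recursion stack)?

CS250->CS330

DFS from CS330 (visiting each vertex's neighbors in the order listed); mark gray on enter, black on exit:
CS330 gray
  CS210 gray
    CS250 gray
      CS401 gray
        CS201 gray
          CS420 gray
          CS420 black
          CS120 gray
            CS120→CS420: CS420 black — skip
          CS120 black
        CS201 black
        CS301 gray
          CS301→CS120: CS120 black — skip
          CS301→CS420: CS420 black — skip
        CS301 black
        CS310 gray
          CS310→CS301: CS301 black — skip
          CS310→CS420: CS420 black — skip
        CS310 black
      CS401 black
      CS250→CS301: CS301 black — skip
      CS250→CS330: CS330 is gray → back edge
First back edge: CS250 → CS330.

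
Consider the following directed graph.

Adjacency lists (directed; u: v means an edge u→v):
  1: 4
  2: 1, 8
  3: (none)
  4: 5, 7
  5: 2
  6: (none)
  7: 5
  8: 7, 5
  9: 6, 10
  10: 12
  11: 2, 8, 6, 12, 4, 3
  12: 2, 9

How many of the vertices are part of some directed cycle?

9

A vertex is on a directed cycle iff it belongs to a strongly connected component of size ≥ 2 (or has a self-loop).
The vertices on cycles are {1, 2, 4, 5, 7, 8, 9, 10, 12} — 9 in total.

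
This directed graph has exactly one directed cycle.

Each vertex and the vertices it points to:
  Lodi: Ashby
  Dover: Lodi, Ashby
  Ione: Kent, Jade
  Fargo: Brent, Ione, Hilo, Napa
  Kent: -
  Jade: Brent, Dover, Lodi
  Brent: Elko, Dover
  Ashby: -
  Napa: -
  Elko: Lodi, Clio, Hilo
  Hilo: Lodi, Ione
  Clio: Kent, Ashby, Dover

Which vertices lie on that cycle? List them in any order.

DFS with gray/black marking from Brent:
Brent gray
  Elko gray
    Lodi gray
      Ashby gray
      Ashby black
    Lodi black
    Clio gray
      Kent gray
      Kent black
      Clio→Ashby: Ashby black — skip
      Dover gray
        Dover→Lodi: Lodi black — skip
        Dover→Ashby: Ashby black — skip
      Dover black
    Clio black
    Hilo gray
      Hilo→Lodi: Lodi black — skip
      Ione gray
        Ione→Kent: Kent black — skip
        Jade gray
          Jade→Brent: Brent is gray → back edge
Back edge closes the cycle Brent → Elko → Hilo → Ione → Jade → Brent; its vertices are {Elko, Hilo, Ione, Jade, Brent}.

Elko, Hilo, Ione, Jade, Brent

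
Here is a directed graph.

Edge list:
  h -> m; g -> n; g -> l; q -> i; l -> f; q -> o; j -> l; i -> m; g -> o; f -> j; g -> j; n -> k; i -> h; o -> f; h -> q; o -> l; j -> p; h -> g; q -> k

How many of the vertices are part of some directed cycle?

A vertex is on a directed cycle iff it belongs to a strongly connected component of size ≥ 2 (or has a self-loop).
The vertices on cycles are {f, h, i, j, l, q} — 6 in total.

6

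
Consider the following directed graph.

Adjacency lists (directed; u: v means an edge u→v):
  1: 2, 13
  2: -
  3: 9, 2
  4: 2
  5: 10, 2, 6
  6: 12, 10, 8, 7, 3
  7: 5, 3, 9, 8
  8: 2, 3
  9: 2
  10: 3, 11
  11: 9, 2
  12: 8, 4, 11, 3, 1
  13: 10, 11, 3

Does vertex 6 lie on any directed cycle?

Yes

6 is on a cycle iff 6 can reach itself via ≥1 edge.
6 → 7 → 5 → 6 — yes.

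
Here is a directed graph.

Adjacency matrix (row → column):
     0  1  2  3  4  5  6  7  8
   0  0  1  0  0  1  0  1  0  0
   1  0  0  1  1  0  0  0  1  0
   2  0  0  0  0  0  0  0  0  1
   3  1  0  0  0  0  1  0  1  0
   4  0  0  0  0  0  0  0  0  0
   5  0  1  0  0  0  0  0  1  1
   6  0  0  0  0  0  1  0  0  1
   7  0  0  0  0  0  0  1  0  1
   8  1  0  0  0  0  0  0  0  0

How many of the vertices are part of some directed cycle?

8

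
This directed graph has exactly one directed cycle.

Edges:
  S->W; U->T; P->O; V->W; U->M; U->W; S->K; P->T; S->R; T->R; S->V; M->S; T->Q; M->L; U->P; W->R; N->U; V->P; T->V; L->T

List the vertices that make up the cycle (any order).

P, T, V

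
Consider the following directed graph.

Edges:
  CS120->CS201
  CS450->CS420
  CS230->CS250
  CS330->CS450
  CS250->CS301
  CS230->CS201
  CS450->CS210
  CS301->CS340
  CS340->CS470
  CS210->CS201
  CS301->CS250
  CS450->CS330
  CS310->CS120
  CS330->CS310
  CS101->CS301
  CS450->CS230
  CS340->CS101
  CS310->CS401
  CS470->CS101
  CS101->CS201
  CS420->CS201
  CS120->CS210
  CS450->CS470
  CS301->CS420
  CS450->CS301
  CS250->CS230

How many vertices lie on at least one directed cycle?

A vertex is on a directed cycle iff it belongs to a strongly connected component of size ≥ 2 (or has a self-loop).
The vertices on cycles are {CS101, CS230, CS250, CS301, CS330, CS340, CS450, CS470} — 8 in total.

8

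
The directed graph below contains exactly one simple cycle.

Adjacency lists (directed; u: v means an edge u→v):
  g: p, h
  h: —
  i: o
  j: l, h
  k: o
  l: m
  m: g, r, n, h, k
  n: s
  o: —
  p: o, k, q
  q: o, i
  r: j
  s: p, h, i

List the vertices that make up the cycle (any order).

DFS with gray/black marking from m:
m gray
  g gray
    p gray
      o gray
      o black
      k gray
        k→o: o black — skip
      k black
      q gray
        q→o: o black — skip
        i gray
          i→o: o black — skip
        i black
      q black
    p black
    h gray
    h black
  g black
  r gray
    j gray
      l gray
        l→m: m is gray → back edge
Back edge closes the cycle m → r → j → l → m; its vertices are {j, l, m, r}.

j, l, m, r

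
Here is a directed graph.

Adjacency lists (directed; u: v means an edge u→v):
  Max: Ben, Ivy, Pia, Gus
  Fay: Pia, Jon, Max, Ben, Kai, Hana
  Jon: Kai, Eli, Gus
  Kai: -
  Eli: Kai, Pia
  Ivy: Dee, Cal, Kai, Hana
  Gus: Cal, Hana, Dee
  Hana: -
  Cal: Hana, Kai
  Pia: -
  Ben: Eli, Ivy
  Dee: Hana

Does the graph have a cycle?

No

DFS with white/gray/black marking, starting from Eli:
Eli gray
  Kai gray
  Kai black
  Pia gray
  Pia black
Eli black
Max gray
  Ben gray
    Ben→Eli: Eli black — skip
    Ivy gray
      Dee gray
        Hana gray
        Hana black
      Dee black
      Cal gray
        Cal→Hana: Hana black — skip
        Cal→Kai: Kai black — skip
      Cal black
      Ivy→Kai: Kai black — skip
      Ivy→Hana: Hana black — skip
    Ivy black
  Ben black
  Max→Ivy: Ivy black — skip
  Max→Pia: Pia black — skip
  Gus gray
    Gus→Cal: Cal black — skip
    Gus→Hana: Hana black — skip
    Gus→Dee: Dee black — skip
  Gus black
Max black
Fay gray
  Fay→Pia: Pia black — skip
  Jon gray
    Jon→Kai: Kai black — skip
    Jon→Eli: Eli black — skip
    Jon→Gus: Gus black — skip
  Jon black
  Fay→Max: Max black — skip
  Fay→Ben: Ben black — skip
  Fay→Kai: Kai black — skip
  Fay→Hana: Hana black — skip
Fay black
Every edge goes to a white or black vertex — no back edge, so the graph is acyclic.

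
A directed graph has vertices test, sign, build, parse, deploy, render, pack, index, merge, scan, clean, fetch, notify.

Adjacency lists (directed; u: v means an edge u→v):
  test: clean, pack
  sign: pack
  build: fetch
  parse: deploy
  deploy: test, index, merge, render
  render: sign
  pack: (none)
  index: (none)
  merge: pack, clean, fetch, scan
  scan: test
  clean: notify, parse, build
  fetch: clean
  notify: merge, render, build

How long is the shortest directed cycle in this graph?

For each vertex v, BFS finds the shortest path from v back to v.
The shortest such closed walk is clean → notify → merge → clean, length 3.

3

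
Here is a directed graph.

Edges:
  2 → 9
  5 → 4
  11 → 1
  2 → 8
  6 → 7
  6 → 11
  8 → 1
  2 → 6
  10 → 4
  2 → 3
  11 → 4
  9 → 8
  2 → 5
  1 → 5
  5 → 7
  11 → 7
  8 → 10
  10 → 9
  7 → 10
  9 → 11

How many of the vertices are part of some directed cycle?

A vertex is on a directed cycle iff it belongs to a strongly connected component of size ≥ 2 (or has a self-loop).
The vertices on cycles are {1, 5, 7, 8, 9, 10, 11} — 7 in total.

7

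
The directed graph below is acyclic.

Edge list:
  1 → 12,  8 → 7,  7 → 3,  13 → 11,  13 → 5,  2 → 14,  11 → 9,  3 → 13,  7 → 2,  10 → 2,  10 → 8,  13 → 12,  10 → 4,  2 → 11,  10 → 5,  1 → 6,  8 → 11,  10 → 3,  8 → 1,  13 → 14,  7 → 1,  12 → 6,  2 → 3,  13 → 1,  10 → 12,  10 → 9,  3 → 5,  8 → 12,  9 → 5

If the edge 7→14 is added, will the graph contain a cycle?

Adding 7→14 creates a cycle iff 14 can already reach 7.
Explore from 14: no path reaches 7. The graph stays acyclic.

No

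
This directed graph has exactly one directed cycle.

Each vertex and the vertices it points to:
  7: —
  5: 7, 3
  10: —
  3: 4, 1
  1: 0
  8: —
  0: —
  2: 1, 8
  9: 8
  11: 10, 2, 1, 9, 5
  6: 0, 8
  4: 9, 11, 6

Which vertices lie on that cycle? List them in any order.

3, 4, 5, 11

DFS with gray/black marking from 11:
11 gray
  10 gray
  10 black
  2 gray
    1 gray
      0 gray
      0 black
    1 black
    8 gray
    8 black
  2 black
  11→1: 1 black — skip
  9 gray
    9→8: 8 black — skip
  9 black
  5 gray
    7 gray
    7 black
    3 gray
      4 gray
        4→9: 9 black — skip
        4→11: 11 is gray → back edge
Back edge closes the cycle 11 → 5 → 3 → 4 → 11; its vertices are {3, 4, 5, 11}.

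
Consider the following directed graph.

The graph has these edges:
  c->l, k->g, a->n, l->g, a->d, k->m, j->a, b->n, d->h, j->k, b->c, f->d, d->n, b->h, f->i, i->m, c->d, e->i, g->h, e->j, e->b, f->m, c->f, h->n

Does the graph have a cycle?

DFS with white/gray/black marking, starting from b:
b gray
  h gray
    n gray
    n black
  h black
  b→n: n black — skip
  c gray
    f gray
      d gray
        d→n: n black — skip
        d→h: h black — skip
      d black
      m gray
      m black
      i gray
        i→m: m black — skip
      i black
    f black
    l gray
      g gray
        g→h: h black — skip
      g black
    l black
    c→d: d black — skip
  c black
b black
a gray
  a→n: n black — skip
  a→d: d black — skip
a black
e gray
  j gray
    k gray
      k→g: g black — skip
      k→m: m black — skip
    k black
    j→a: a black — skip
  j black
  e→b: b black — skip
  e→i: i black — skip
e black
Every edge goes to a white or black vertex — no back edge, so the graph is acyclic.

No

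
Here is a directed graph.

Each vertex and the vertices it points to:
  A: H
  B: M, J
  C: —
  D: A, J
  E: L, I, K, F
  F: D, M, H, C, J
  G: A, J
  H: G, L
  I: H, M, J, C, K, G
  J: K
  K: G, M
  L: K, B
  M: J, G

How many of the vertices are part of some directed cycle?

8

A vertex is on a directed cycle iff it belongs to a strongly connected component of size ≥ 2 (or has a self-loop).
The vertices on cycles are {A, B, G, H, J, K, L, M} — 8 in total.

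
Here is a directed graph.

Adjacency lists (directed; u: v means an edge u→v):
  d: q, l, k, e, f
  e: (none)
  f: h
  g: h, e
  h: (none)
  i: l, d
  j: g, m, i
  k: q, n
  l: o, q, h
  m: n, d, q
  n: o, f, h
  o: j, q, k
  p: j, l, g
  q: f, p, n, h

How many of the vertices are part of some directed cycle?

10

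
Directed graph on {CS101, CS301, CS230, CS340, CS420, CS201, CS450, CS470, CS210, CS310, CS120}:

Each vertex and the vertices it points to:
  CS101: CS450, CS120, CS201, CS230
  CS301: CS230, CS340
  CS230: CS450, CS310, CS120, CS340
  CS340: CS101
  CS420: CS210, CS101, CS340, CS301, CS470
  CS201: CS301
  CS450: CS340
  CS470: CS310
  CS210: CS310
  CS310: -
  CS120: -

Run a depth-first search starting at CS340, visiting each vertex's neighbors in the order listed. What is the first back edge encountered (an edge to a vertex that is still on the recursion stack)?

DFS from CS340 (visiting each vertex's neighbors in the order listed); mark gray on enter, black on exit:
CS340 gray
  CS101 gray
    CS450 gray
      CS450→CS340: CS340 is gray → back edge
First back edge: CS450 → CS340.

CS450->CS340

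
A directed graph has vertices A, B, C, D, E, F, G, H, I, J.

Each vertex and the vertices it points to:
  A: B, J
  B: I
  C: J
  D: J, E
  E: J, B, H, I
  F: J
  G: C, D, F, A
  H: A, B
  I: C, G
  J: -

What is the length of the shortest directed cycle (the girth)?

4

For each vertex v, BFS finds the shortest path from v back to v.
The shortest such closed walk is E → I → G → D → E, length 4.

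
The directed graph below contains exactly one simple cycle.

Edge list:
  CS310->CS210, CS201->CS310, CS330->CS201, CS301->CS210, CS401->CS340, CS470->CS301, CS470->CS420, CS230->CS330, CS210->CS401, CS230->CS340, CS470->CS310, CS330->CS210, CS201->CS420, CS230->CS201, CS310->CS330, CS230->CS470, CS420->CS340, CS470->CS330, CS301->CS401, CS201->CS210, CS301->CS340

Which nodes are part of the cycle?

DFS with gray/black marking from CS310:
CS310 gray
  CS210 gray
    CS401 gray
      CS340 gray
      CS340 black
    CS401 black
  CS210 black
  CS330 gray
    CS201 gray
      CS420 gray
        CS420→CS340: CS340 black — skip
      CS420 black
      CS201→CS210: CS210 black — skip
      CS201→CS310: CS310 is gray → back edge
Back edge closes the cycle CS310 → CS330 → CS201 → CS310; its vertices are {CS201, CS310, CS330}.

CS201, CS310, CS330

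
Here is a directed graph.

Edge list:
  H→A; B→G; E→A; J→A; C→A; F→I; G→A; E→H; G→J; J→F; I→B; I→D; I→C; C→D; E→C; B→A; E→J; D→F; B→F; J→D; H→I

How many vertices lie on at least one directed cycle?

7

A vertex is on a directed cycle iff it belongs to a strongly connected component of size ≥ 2 (or has a self-loop).
The vertices on cycles are {B, C, D, F, G, I, J} — 7 in total.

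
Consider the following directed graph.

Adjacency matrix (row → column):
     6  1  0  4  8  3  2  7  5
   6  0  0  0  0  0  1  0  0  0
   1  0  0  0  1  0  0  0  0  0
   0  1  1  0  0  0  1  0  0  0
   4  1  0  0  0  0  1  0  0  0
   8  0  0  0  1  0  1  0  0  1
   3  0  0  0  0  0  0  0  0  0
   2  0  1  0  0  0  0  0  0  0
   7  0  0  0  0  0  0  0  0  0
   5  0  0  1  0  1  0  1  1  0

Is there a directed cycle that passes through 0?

No

0 lies on a cycle iff there is a path from 0 back to itself.
Exploring from 0, it never reaches itself; equivalently, its strongly connected component is a singleton.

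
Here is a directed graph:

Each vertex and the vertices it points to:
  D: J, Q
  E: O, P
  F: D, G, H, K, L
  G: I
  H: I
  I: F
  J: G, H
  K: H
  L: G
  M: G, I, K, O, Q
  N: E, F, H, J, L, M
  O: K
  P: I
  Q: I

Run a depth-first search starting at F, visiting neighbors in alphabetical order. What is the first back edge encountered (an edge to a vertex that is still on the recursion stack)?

I→F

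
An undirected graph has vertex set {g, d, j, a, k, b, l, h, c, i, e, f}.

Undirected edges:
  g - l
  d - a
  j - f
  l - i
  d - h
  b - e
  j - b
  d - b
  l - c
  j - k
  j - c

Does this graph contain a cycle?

DFS, tracking each vertex's parent; an edge to a visited non-parent vertex closes a cycle.
Start from g:
visit g (parent –)
  visit l (parent g)
    visit c (parent l)
      visit j (parent c)
        visit k (parent j)
          k–j: parent, skip
        visit b (parent j)
          visit d (parent b)
            visit a (parent d)
              a–d: parent, skip
            d–b: parent, skip
            visit h (parent d)
              h–d: parent, skip
          b–j: parent, skip
          visit e (parent b)
            e–b: parent, skip
        j–c: parent, skip
        visit f (parent j)
          f–j: parent, skip
      c–l: parent, skip
    visit i (parent l)
      i–l: parent, skip
    l–g: parent, skip
No non-parent visited neighbor found — the graph is a forest.

No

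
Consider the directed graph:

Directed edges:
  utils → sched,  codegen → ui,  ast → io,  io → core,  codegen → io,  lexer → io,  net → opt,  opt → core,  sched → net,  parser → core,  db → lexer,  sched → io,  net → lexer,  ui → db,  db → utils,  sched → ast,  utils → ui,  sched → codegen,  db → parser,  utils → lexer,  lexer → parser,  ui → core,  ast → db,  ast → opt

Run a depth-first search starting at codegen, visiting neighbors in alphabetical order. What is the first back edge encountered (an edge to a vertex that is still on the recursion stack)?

ast→db

DFS from codegen (visiting neighbors in alphabetical order); mark gray on enter, black on exit:
codegen gray
  io gray
    core gray
    core black
  io black
  ui gray
    ui→core: core black — skip
    db gray
      lexer gray
        lexer→io: io black — skip
        parser gray
          parser→core: core black — skip
        parser black
      lexer black
      db→parser: parser black — skip
      utils gray
        utils→lexer: lexer black — skip
        sched gray
          ast gray
            ast→db: db is gray → back edge
First back edge: ast → db.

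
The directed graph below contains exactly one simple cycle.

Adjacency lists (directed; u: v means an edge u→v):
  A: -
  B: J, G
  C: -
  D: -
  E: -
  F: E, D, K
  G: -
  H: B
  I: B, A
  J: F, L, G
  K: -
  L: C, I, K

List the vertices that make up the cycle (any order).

DFS with gray/black marking from B:
B gray
  J gray
    F gray
      E gray
      E black
      D gray
      D black
      K gray
      K black
    F black
    L gray
      C gray
      C black
      I gray
        I→B: B is gray → back edge
Back edge closes the cycle B → J → L → I → B; its vertices are {B, I, J, L}.

B, I, J, L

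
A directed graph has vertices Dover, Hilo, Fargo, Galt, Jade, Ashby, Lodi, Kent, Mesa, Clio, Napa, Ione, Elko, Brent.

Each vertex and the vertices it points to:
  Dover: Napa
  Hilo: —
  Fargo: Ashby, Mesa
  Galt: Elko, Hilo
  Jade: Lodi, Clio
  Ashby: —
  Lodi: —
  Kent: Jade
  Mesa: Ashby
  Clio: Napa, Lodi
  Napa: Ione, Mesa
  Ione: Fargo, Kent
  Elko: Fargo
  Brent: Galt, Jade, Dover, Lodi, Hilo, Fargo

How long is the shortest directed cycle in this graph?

For each vertex v, BFS finds the shortest path from v back to v.
The shortest such closed walk is Jade → Clio → Napa → Ione → Kent → Jade, length 5.

5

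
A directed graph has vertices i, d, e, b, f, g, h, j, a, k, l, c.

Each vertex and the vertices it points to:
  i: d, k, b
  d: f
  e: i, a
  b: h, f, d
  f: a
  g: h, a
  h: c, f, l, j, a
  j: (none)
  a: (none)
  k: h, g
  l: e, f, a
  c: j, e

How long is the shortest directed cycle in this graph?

5

For each vertex v, BFS finds the shortest path from v back to v.
The shortest such closed walk is e → i → b → h → c → e, length 5.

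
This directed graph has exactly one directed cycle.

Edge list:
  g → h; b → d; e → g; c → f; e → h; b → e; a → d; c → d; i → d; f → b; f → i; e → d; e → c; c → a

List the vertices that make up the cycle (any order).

DFS with gray/black marking from b:
b gray
  e gray
    g gray
      h gray
      h black
    g black
    c gray
      d gray
      d black
      a gray
        a→d: d black — skip
      a black
      f gray
        i gray
          i→d: d black — skip
        i black
        f→b: b is gray → back edge
Back edge closes the cycle b → e → c → f → b; its vertices are {b, c, e, f}.

b, c, e, f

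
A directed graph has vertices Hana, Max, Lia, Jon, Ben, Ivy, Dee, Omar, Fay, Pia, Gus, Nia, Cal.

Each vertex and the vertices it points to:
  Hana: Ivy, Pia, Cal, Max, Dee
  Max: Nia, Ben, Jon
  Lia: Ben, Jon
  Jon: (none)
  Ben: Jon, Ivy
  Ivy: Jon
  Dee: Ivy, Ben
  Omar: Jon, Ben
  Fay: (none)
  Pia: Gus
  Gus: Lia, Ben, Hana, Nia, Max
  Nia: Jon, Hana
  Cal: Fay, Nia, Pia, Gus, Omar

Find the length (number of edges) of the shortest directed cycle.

3

For each vertex v, BFS finds the shortest path from v back to v.
The shortest such closed walk is Cal → Gus → Hana → Cal, length 3.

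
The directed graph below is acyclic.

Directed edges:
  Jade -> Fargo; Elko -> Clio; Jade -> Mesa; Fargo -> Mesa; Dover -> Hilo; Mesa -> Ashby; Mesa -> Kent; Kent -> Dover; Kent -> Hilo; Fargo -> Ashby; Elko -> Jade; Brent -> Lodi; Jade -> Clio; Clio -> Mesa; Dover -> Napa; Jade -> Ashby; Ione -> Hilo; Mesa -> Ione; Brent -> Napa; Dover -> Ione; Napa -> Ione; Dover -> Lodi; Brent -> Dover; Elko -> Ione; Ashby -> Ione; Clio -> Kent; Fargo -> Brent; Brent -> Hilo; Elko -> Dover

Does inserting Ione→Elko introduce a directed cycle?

Adding Ione→Elko creates a cycle iff Elko can already reach Ione.
Path from Elko: Elko → Ione.
So Elko → … → Ione → Elko is a cycle.

Yes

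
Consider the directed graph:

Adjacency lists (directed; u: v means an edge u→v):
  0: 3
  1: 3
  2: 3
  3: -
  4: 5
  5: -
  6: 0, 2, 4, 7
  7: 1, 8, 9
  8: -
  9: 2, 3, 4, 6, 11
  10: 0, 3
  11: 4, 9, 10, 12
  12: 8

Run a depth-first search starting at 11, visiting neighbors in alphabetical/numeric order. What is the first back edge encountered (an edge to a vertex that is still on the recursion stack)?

7->9

DFS from 11 (visiting neighbors in alphabetical/numeric order); mark gray on enter, black on exit:
11 gray
  4 gray
    5 gray
    5 black
  4 black
  9 gray
    2 gray
      3 gray
      3 black
    2 black
    9→3: 3 black — skip
    9→4: 4 black — skip
    6 gray
      0 gray
        0→3: 3 black — skip
      0 black
      6→2: 2 black — skip
      6→4: 4 black — skip
      7 gray
        1 gray
          1→3: 3 black — skip
        1 black
        8 gray
        8 black
        7→9: 9 is gray → back edge
First back edge: 7 → 9.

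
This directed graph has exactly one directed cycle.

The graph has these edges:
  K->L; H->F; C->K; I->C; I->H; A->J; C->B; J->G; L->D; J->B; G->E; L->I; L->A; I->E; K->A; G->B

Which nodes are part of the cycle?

C, I, K, L

DFS with gray/black marking from C:
C gray
  B gray
  B black
  K gray
    A gray
      J gray
        G gray
          G→B: B black — skip
          E gray
          E black
        G black
        J→B: B black — skip
      J black
    A black
    L gray
      L→A: A black — skip
      D gray
      D black
      I gray
        I→C: C is gray → back edge
Back edge closes the cycle C → K → L → I → C; its vertices are {C, I, K, L}.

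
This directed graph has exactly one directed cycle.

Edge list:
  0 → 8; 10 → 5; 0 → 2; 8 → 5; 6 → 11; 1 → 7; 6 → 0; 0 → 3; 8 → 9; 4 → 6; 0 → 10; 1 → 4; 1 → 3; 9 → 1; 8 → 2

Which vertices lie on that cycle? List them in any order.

0, 1, 4, 6, 8, 9

DFS with gray/black marking from 1:
1 gray
  3 gray
  3 black
  4 gray
    6 gray
      0 gray
        10 gray
          5 gray
          5 black
        10 black
        8 gray
          2 gray
          2 black
          9 gray
            9→1: 1 is gray → back edge
Back edge closes the cycle 1 → 4 → 6 → 0 → 8 → 9 → 1; its vertices are {0, 1, 4, 6, 8, 9}.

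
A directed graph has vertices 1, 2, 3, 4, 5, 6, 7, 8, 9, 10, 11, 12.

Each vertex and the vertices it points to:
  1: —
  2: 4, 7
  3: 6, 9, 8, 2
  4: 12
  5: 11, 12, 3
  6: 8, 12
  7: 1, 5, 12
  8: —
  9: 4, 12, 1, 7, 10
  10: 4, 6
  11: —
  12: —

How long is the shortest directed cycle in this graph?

For each vertex v, BFS finds the shortest path from v back to v.
The shortest such closed walk is 9 → 7 → 5 → 3 → 9, length 4.

4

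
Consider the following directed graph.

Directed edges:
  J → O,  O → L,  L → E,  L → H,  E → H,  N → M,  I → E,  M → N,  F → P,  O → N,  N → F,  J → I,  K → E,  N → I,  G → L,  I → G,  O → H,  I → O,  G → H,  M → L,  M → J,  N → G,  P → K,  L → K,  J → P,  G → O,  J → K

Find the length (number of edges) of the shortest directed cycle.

For each vertex v, BFS finds the shortest path from v back to v.
The shortest such closed walk is N → M → N, length 2.

2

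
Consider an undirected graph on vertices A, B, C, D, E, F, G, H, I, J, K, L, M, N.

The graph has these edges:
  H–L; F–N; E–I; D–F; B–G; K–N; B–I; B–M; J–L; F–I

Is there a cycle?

No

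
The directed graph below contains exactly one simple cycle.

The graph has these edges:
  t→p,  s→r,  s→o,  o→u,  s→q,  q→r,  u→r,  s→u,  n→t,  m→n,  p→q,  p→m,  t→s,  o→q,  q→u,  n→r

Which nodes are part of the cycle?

m, n, p, t

DFS with gray/black marking from t:
t gray
  p gray
    q gray
      u gray
        r gray
        r black
      u black
      q→r: r black — skip
    q black
    m gray
      n gray
        n→r: r black — skip
        n→t: t is gray → back edge
Back edge closes the cycle t → p → m → n → t; its vertices are {m, n, p, t}.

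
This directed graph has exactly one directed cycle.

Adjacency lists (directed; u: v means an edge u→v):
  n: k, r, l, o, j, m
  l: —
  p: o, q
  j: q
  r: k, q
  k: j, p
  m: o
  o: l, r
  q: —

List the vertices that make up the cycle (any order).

k, o, p, r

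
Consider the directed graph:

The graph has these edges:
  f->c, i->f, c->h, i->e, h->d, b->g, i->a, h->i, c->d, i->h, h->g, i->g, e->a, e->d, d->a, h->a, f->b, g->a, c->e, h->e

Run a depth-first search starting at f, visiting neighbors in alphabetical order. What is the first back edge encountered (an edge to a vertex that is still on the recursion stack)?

DFS from f (visiting neighbors in alphabetical order); mark gray on enter, black on exit:
f gray
  b gray
    g gray
      a gray
      a black
    g black
  b black
  c gray
    d gray
      d→a: a black — skip
    d black
    e gray
      e→a: a black — skip
      e→d: d black — skip
    e black
    h gray
      h→a: a black — skip
      h→d: d black — skip
      h→e: e black — skip
      h→g: g black — skip
      i gray
        i→a: a black — skip
        i→e: e black — skip
        i→f: f is gray → back edge
First back edge: i → f.

i→f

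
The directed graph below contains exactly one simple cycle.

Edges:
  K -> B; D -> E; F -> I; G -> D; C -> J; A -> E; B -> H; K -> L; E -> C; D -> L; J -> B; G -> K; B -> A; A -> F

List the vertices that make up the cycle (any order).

DFS with gray/black marking from B:
B gray
  A gray
    E gray
      C gray
        J gray
          J→B: B is gray → back edge
Back edge closes the cycle B → A → E → C → J → B; its vertices are {A, B, C, E, J}.

A, B, C, E, J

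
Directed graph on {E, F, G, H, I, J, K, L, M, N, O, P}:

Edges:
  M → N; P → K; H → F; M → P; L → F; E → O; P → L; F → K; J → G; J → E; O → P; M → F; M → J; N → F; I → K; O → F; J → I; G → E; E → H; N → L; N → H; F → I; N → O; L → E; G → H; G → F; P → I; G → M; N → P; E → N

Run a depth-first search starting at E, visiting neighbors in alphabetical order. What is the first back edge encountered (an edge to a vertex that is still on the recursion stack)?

DFS from E (visiting neighbors in alphabetical order); mark gray on enter, black on exit:
E gray
  H gray
    F gray
      I gray
        K gray
        K black
      I black
      F→K: K black — skip
    F black
  H black
  N gray
    N→F: F black — skip
    N→H: H black — skip
    L gray
      L→E: E is gray → back edge
First back edge: L → E.

L→E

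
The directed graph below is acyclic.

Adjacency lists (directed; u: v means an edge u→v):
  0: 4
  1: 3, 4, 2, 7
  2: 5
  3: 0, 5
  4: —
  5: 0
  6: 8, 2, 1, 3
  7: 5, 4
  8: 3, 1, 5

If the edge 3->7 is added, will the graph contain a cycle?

No

Adding 3→7 creates a cycle iff 7 can already reach 3.
Explore from 7: no path reaches 3. The graph stays acyclic.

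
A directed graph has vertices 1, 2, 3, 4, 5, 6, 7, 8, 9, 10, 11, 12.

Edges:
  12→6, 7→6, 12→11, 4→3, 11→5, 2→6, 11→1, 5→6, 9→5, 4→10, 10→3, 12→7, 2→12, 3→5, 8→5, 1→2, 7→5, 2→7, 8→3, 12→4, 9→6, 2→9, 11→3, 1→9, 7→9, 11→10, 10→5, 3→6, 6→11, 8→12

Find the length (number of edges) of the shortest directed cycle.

3

For each vertex v, BFS finds the shortest path from v back to v.
The shortest such closed walk is 11 → 3 → 6 → 11, length 3.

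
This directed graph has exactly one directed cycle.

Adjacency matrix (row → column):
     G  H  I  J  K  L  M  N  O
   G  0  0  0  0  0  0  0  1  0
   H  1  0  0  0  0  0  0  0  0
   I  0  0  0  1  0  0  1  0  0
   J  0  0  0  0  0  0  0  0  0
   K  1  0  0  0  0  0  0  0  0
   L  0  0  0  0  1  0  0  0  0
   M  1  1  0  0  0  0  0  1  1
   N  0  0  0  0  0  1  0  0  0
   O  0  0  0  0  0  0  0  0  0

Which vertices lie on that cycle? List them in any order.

G, K, L, N

DFS with gray/black marking from N:
N gray
  L gray
    K gray
      G gray
        G→N: N is gray → back edge
Back edge closes the cycle N → L → K → G → N; its vertices are {G, K, L, N}.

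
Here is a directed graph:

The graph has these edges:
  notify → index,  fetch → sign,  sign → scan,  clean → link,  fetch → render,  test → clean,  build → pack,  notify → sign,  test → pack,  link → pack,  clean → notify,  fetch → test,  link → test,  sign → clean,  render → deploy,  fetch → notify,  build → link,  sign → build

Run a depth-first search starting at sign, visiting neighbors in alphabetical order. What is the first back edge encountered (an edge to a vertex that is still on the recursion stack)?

DFS from sign (visiting neighbors in alphabetical order); mark gray on enter, black on exit:
sign gray
  build gray
    link gray
      pack gray
      pack black
      test gray
        clean gray
          clean→link: link is gray → back edge
First back edge: clean → link.

clean->link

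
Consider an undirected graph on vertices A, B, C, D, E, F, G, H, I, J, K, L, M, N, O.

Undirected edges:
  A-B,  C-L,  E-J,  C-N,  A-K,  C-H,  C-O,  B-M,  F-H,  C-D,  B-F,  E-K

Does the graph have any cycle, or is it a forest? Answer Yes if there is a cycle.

No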